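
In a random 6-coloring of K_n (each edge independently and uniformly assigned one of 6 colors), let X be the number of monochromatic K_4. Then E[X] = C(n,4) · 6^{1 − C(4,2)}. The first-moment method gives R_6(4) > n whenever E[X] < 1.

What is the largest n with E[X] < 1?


We need C(n, 4) · 6^{1 − 6} < 1, i.e. C(n, 4) < 6^{6 − 1} = 7776.
Check values of n near the boundary:
  n = 20: C(20, 4) = 4845; 4845 < 7776? YES
  n = 21: C(21, 4) = 5985; 5985 < 7776? YES
  n = 22: C(22, 4) = 7315; 7315 < 7776? YES
  n = 23: C(23, 4) = 8855; 8855 < 7776? NO
  n = 24: C(24, 4) = 10626; 10626 < 7776? NO
  n = 25: C(25, 4) = 12650; 12650 < 7776? NO
The largest n with C(n, 4) < 7776 is n = 22 (where E[X] = 7315/7776 ≈ 0.94072). Hence R_6(4) > 22, i.e. R_6(4) ≥ 23.

Largest n = 22; hence R_6(4) > 22.


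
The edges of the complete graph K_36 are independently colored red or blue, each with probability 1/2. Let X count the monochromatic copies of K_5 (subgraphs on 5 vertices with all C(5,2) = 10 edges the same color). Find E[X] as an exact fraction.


Let X = Σ_S X_S over the C(36, 5) = 376992 subsets S of size 5, where X_S = 1 if the K_5 on S is monochromatic.
For a fixed S, the K_5 on S has C(5, 2) = 10 edges. P[all 10 edges red] = (1/2)^10, and likewise for blue, so P[monochromatic] = 2·(1/2)^10 = 2^{1 − 10} = 1/512.
By linearity: E[X] = C(36, 5) · 2^{1 − 10} = 376992 · 1/512 = 11781/16.
Numerically: E[X] ≈ 736.312500.

E[X] = C(36,5)·2^(1−C(5,2)) = 11781/16 ≈ 736.312500.


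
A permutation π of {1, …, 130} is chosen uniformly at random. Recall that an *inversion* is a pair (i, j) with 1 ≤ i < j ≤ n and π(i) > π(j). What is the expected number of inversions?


Write X = Σ X_I over the C(130, 2) = 8385 pairs i < j, with X_I the indicator of one inversion.
There are 8385 indicators.
For each fixed pair i < j, the values π(i) and π(j) are two distinct elements of {1, …, 130} in uniformly random order; by symmetry P[π(i) > π(j)] = 1/2.
By linearity: E[X] = 8385 · (1/2) = C(130, 2) · (1/2) = 8385/2 = 8385/2 ≈ 4192.5000.

E[X] = 8385/2 = 4192.5000.


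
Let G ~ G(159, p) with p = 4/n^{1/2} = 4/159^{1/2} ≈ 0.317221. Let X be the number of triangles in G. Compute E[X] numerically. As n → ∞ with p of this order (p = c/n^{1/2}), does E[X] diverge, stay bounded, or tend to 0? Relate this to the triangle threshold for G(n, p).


Number of potential triangles: C(159, 3) = 657359.
Each occurs with probability p³ ≈ (0.317221)³ ≈ 3.19215733e-02.
By linearity: E[X] = C(159, 3)·p³ ≈ 657359 · 3.19215733e-02 ≈ 20983.933478.
Since α = 1/2 < 1, p = c/n^{1/2} ≫ 1/n is above the triangle threshold p ~ 1/n. Asymptotically E[X] ~ (c³/6)·n^{3(1−α)} = (4³/6)·n^{1.5} → ∞; triangles are abundant w.h.p.

E[X] ≈ 20983.933478; in regime p = Θ(1/n^{1/2}) E[X] diverges (above the triangle threshold p ~ 1/n).


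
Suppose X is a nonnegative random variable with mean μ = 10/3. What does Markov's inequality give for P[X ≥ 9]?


μ = E[X] = 10/3, a = 9.
Markov: P[X ≥ 9] ≤ μ/a = (10/3)/9 = 10/27.
Numerically: ≈ 0.370370.
(Since a = 9 > μ = 3.333333, the bound 10/27 is < 1 and informative.)

P[X ≥ 9] ≤ 10/27 ≈ 0.370370.


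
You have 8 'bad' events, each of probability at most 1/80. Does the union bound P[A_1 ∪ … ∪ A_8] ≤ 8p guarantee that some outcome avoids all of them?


Union bound: P[∪_{i=1}^{8} A_i] ≤ Σ_i P[A_i] ≤ 8·p = 8·(1/80) = 1/10.
Numerically: 1/10 ≈ 0.1000000.
Is 1/10 < 1? YES.
Since P[∪ A_i] ≤ 1/10 < 1, the complement has P[∩ A_i^c] ≥ 1 − 1/10 = 9/10 > 0, so some outcome avoids every A_i.

8·p = 1/10 ≈ 0.1000000; existence CERTIFIED by the union bound.


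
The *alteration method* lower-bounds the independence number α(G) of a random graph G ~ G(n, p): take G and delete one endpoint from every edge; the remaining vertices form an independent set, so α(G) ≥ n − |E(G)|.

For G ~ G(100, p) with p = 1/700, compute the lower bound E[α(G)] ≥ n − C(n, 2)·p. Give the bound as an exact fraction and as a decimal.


E[|E(G)|] = C(100, 2)·p = 4950 · (1/700) = 99/14.
E[α(G)] ≥ n − E[|E(G)|] = 100 − 99/14 = 1301/14.
Numerically: ≈ 92.9286.
(This is only a lower bound; the true E[α(G)] may be larger.)

E[α(G)] ≥ 1301/14 ≈ 92.9286.


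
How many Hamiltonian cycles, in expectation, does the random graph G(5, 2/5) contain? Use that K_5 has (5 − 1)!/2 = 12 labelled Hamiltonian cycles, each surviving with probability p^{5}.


K_5 has (5 − 1)!/2 = 12 labelled Hamiltonian cycles.
For each such Hamiltonian cycle H, let X_H = 1 if all 5 edges of H are present in G. Then P[X_H = 1] = p^{5} = (2/5)^{5} = 32/3125.
Summing the indicators: E[X] = Σ_H E[X_H] = 12 · p^{5} = 12 · 32/3125 = 384/3125.
Numerically: E[X] ≈ 0.12288.

E[X] = 12 · (2/5)^{5} = 384/3125 ≈ 0.12288.


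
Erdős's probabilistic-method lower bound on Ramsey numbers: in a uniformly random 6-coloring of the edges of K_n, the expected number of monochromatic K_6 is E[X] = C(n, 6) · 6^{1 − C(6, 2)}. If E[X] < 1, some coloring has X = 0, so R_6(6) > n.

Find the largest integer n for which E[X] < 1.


We need C(n, 6) · 6^{1 − 15} < 1, i.e. C(n, 6) < 6^{15 − 1} = 78364164096.
Check values of n near the boundary:
  n = 197: C(197, 6) = 75176946208; 75176946208 < 78364164096? YES
  n = 198: C(198, 6) = 77526225777; 77526225777 < 78364164096? YES
  n = 199: C(199, 6) = 79936367511; 79936367511 < 78364164096? NO
  n = 200: C(200, 6) = 82408626300; 82408626300 < 78364164096? NO
The largest n with C(n, 6) < 78364164096 is n = 198 (where E[X] = 25842075259/26121388032 ≈ 0.9893). Hence R_6(6) > 198, i.e. R_6(6) ≥ 199.

Largest n = 198; hence R_6(6) > 198.


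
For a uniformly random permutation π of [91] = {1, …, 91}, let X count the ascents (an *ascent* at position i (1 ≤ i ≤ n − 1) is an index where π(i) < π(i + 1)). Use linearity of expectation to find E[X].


Write X = Σ X_I over i = 1, …, 90, with X_I the indicator of one ascent.
There are 90 indicators.
For each fixed i, the pair (π(i), π(i+1)) is a uniformly random ordered pair of distinct values from {1, …, 91}; by symmetry P[π(i) < π(i+1)] = 1/2.
By linearity: E[X] = 90 · (1/2) = (91 − 1) · (1/2) = 45 ≈ 45.00000.

E[X] = 45 = 45.00000.


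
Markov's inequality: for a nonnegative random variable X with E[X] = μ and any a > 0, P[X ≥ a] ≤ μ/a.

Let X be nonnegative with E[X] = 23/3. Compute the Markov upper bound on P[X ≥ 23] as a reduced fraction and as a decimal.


μ = E[X] = 23/3, a = 23.
Markov: P[X ≥ 23] ≤ μ/a = (23/3)/23 = 1/3.
Numerically: ≈ 0.33333.
(Since a = 23 > μ = 7.66667, the bound 1/3 is < 1 and informative.)

P[X ≥ 23] ≤ 1/3 ≈ 0.33333.


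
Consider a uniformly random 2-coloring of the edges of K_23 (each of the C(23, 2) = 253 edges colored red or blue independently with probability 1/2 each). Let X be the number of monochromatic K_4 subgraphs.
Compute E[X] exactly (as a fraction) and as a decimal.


Let X = Σ_S X_S over the C(23, 4) = 8855 subsets S of size 4, where X_S = 1 if the K_4 on S is monochromatic.
For a fixed S, the K_4 on S has C(4, 2) = 6 edges. P[all 6 edges red] = (1/2)^6, and likewise for blue, so P[monochromatic] = 2·(1/2)^6 = 2^{1 − 6} = 1/32.
Summing: E[X] = C(23, 4) · 2^{1 − 6} = 8855 · 1/32 = 8855/32.
Numerically: E[X] ≈ 276.71875.

E[X] = C(23,4)·2^(1−C(4,2)) = 8855/32 ≈ 276.71875.


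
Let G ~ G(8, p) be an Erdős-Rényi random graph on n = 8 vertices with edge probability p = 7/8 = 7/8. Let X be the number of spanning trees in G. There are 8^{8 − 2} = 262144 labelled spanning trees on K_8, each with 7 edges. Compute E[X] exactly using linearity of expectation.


K_8 has 8^{8 − 2} = 262144 labelled spanning trees.
For each such spanning tree H, let X_H = 1 if all 7 edges of H are present in G. Then P[X_H = 1] = p^{7} = (7/8)^{7} = 823543/2097152.
Summing the indicators: E[X] = Σ_H E[X_H] = 262144 · p^{7} = 262144 · 823543/2097152 = 823543/8.
Numerically: E[X] ≈ 1.029e+05.

E[X] = 262144 · (7/8)^{7} = 823543/8 ≈ 1.029e+05.


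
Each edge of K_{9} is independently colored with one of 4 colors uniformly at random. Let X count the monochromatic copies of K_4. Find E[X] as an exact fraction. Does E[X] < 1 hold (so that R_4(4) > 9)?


E[X] = C(9, 4) · 4^{1 − 6} = 126 · 4^{−5} = 126/1024.
As a reduced fraction: E[X] = 63/512 ≈ 0.1230469.
Is E[X] < 1? YES.
Since E[X] < 1, there exists a 4-coloring of K_{9} with no monochromatic K_4; hence R_4(4) > 9.

E[X] = 63/512 ≈ 0.1230469; E[X] < 1, so R_4(4) > 9.


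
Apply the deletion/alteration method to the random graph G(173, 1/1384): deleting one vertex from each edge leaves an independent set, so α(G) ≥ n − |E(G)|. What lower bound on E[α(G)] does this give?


E[|E(G)|] = C(173, 2)·p = 14878 · (1/1384) = 43/4.
E[α(G)] ≥ n − E[|E(G)|] = 173 − 43/4 = 649/4.
Numerically: ≈ 162.250000.
(This is only a lower bound; the true E[α(G)] may be larger.)

E[α(G)] ≥ 649/4 ≈ 162.250000.


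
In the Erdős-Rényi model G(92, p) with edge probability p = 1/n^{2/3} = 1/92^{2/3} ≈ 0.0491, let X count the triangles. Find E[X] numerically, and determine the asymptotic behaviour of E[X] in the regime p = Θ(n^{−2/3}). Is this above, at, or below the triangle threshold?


Number of potential triangles: C(92, 3) = 125580.
Each occurs with probability p³ ≈ (0.0491)³ ≈ 1.18147e-04.
By linearity: E[X] = C(92, 3)·p³ ≈ 125580 · 1.18147e-04 ≈ 14.837.
Since α = 2/3 < 1, p = c/n^{2/3} ≫ 1/n is above the triangle threshold p ~ 1/n. Asymptotically E[X] ~ (c³/6)·n^{3(1−α)} = (1³/6)·n^{1} → ∞; triangles are abundant w.h.p.

E[X] ≈ 14.837; in regime p = Θ(1/n^{2/3}) E[X] diverges (above the triangle threshold p ~ 1/n).


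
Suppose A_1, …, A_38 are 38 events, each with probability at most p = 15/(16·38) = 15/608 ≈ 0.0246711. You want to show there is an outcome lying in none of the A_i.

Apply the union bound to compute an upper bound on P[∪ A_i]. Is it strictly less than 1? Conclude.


Union bound: P[∪_{i=1}^{38} A_i] ≤ Σ_i P[A_i] ≤ 38·p = 38·(15/608) = 15/16.
Numerically: 15/16 ≈ 0.9375000.
Is 15/16 < 1? YES.
Since P[∪ A_i] ≤ 15/16 < 1, the complement has P[∩ A_i^c] ≥ 1 − 15/16 = 1/16 > 0, so some outcome avoids every A_i.

38·p = 15/16 ≈ 0.9375000; existence CERTIFIED by the union bound.


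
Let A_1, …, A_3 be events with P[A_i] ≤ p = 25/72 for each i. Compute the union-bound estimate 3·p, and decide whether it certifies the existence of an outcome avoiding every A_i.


Union bound: P[∪_{i=1}^{3} A_i] ≤ Σ_i P[A_i] ≤ 3·p = 3·(25/72) = 25/24.
Numerically: 25/24 ≈ 1.0417.
Is 25/24 < 1? NO.
Since the bound 25/24 is ≥ 1, the union bound is uninformative here; it does NOT by itself certify existence.

3·p = 25/24 ≈ 1.0417; existence NOT certified by the union bound.


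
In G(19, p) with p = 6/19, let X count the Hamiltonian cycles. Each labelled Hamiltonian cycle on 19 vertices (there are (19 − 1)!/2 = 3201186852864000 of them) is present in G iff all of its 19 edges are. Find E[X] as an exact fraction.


K_19 has (19 − 1)!/2 = 3201186852864000 labelled Hamiltonian cycles.
For each such Hamiltonian cycle H, let X_H = 1 if all 19 edges of H are present in G. Then P[X_H = 1] = p^{19} = (6/19)^{19} = 609359740010496/1978419655660313589123979.
Summing the indicators: E[X] = Σ_H E[X_H] = 3201186852864000 · p^{19} = 3201186852864000 · 609359740010496/1978419655660313589123979 = 1950674388386224952567660544000/1978419655660313589123979.
Numerically: E[X] ≈ 9.86e+05.

E[X] = 3201186852864000 · (6/19)^{19} = 1950674388386224952567660544000/1978419655660313589123979 ≈ 9.86e+05.


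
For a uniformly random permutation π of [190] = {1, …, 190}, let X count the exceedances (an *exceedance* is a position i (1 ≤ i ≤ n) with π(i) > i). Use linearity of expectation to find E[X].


Write X = Σ_{i=1}^{190} X_i, where X_i = 1_{π(i) > i}.
For each fixed i, π(i) is uniform over {1, …, 190} (marginal of a uniform permutation), so P[π(i) > i] = (n − i)/n. Summing: Σ_{i=1}^{190} (n − i)/n = (0 + 1 + … + 189)/190 = 190(190 − 1)/(2·190) = (190 − 1)/2.
Hence E[X] = Σ_{i=1}^{190} (190 − i)/190 = 189/2 ≈ 94.500000.

E[X] = 189/2 = 94.500000.


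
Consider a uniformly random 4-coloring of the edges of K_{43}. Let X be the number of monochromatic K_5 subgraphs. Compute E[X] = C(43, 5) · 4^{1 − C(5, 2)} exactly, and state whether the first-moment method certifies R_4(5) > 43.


E[X] = C(43, 5) · 4^{1 − 10} = 962598 · 4^{−9} = 962598/262144.
As a reduced fraction: E[X] = 481299/131072 ≈ 3.6720.
Is E[X] < 1? NO.
Since E[X] ≥ 1, the first-moment bound is inconclusive at n = 43; it does NOT by itself certify R_4(5) > 43.

E[X] = 481299/131072 ≈ 3.6720; E[X] ≥ 1; first-moment method inconclusive here.


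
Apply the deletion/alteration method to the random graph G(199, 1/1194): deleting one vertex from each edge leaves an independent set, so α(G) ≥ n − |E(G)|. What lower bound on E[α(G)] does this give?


E[|E(G)|] = C(199, 2)·p = 19701 · (1/1194) = 33/2.
E[α(G)] ≥ n − E[|E(G)|] = 199 − 33/2 = 365/2.
Numerically: ≈ 182.5000.
(This is only a lower bound; the true E[α(G)] may be larger.)

E[α(G)] ≥ 365/2 ≈ 182.5000.


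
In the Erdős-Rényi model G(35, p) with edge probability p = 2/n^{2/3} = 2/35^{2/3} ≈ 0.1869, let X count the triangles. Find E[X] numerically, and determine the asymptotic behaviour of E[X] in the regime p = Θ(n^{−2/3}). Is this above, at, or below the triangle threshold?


Number of potential triangles: C(35, 3) = 6545.
Each occurs with probability p³ ≈ (0.1869)³ ≈ 6.530612e-03.
By linearity: E[X] = C(35, 3)·p³ ≈ 6545 · 6.530612e-03 ≈ 42.7429.
Since α = 2/3 < 1, p = c/n^{2/3} ≫ 1/n is above the triangle threshold p ~ 1/n. Asymptotically E[X] ~ (c³/6)·n^{3(1−α)} = (2³/6)·n^{1} → ∞; triangles are abundant w.h.p.

E[X] ≈ 42.7429; in regime p = Θ(1/n^{2/3}) E[X] diverges (above the triangle threshold p ~ 1/n).


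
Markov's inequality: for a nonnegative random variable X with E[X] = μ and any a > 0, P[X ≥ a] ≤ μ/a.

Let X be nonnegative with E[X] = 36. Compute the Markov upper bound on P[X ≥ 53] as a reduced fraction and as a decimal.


μ = E[X] = 36, a = 53.
Markov: P[X ≥ 53] ≤ μ/a = (36)/53 = 36/53.
Numerically: ≈ 0.67925.
(Since a = 53 > μ = 36.00000, the bound 36/53 is < 1 and informative.)

P[X ≥ 53] ≤ 36/53 ≈ 0.67925.


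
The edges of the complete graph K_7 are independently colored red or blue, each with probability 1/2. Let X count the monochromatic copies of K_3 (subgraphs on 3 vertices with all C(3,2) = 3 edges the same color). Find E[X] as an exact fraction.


Let X = Σ_S X_S over the C(7, 3) = 35 subsets S of size 3, where X_S = 1 if the K_3 on S is monochromatic.
For a fixed S, the K_3 on S has C(3, 2) = 3 edges. P[all 3 edges red] = (1/2)^3, and likewise for blue, so P[monochromatic] = 2·(1/2)^3 = 2^{1 − 3} = 1/4.
Summing: E[X] = C(7, 3) · 2^{1 − 3} = 35 · 1/4 = 35/4.
Numerically: E[X] ≈ 8.750.

E[X] = C(7,3)·2^(1−C(3,2)) = 35/4 ≈ 8.750.


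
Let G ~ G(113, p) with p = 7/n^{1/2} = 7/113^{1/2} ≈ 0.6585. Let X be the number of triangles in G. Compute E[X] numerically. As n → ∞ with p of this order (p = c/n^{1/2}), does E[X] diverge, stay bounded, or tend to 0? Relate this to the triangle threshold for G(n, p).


Number of potential triangles: C(113, 3) = 234136.
Each occurs with probability p³ ≈ (0.6585)³ ≈ 2.855462e-01.
By linearity: E[X] = C(113, 3)·p³ ≈ 234136 · 2.855462e-01 ≈ 66856.6558.
Since α = 1/2 < 1, p = c/n^{1/2} ≫ 1/n is above the triangle threshold p ~ 1/n. Asymptotically E[X] ~ (c³/6)·n^{3(1−α)} = (7³/6)·n^{1.5} → ∞; triangles are abundant w.h.p.

E[X] ≈ 66856.6558; in regime p = Θ(1/n^{1/2}) E[X] diverges (above the triangle threshold p ~ 1/n).


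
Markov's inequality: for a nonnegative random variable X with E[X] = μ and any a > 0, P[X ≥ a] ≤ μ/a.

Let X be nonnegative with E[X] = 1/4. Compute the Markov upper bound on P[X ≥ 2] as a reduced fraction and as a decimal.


μ = E[X] = 1/4, a = 2.
Markov: P[X ≥ 2] ≤ μ/a = (1/4)/2 = 1/8.
Numerically: ≈ 0.125.
(Since a = 2 > μ = 0.250, the bound 1/8 is < 1 and informative.)

P[X ≥ 2] ≤ 1/8 ≈ 0.125.


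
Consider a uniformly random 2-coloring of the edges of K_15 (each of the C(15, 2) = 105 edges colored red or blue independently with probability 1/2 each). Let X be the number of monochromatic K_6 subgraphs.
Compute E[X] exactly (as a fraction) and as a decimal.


Let X = Σ_S X_S over the C(15, 6) = 5005 subsets S of size 6, where X_S = 1 if the K_6 on S is monochromatic.
For a fixed S, the K_6 on S has C(6, 2) = 15 edges. P[all 15 edges red] = (1/2)^15, and likewise for blue, so P[monochromatic] = 2·(1/2)^15 = 2^{1 − 15} = 1/16384.
By linearity: E[X] = C(15, 6) · 2^{1 − 15} = 5005 · 1/16384 = 5005/16384.
Numerically: E[X] ≈ 0.30548.

E[X] = C(15,6)·2^(1−C(6,2)) = 5005/16384 ≈ 0.30548.


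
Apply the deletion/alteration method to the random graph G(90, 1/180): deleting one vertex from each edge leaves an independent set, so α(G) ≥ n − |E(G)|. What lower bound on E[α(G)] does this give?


E[|E(G)|] = C(90, 2)·p = 4005 · (1/180) = 89/4.
E[α(G)] ≥ n − E[|E(G)|] = 90 − 89/4 = 271/4.
Numerically: ≈ 67.750.
(This is only a lower bound; the true E[α(G)] may be larger.)

E[α(G)] ≥ 271/4 ≈ 67.750.


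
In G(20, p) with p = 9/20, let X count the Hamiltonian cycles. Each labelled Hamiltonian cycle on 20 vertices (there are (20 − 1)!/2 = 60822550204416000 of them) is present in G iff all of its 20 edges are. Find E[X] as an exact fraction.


K_20 has (20 − 1)!/2 = 60822550204416000 labelled Hamiltonian cycles.
For each such Hamiltonian cycle H, let X_H = 1 if all 20 edges of H are present in G. Then P[X_H = 1] = p^{20} = (9/20)^{20} = 12157665459056928801/104857600000000000000000000.
By linearity: E[X] = Σ_H E[X_H] = 60822550204416000 · p^{20} = 60822550204416000 · 12157665459056928801/104857600000000000000000000 = 180532279724605553545860280221/25600000000000000000.
Numerically: E[X] ≈ 7.05204e+09.

E[X] = 60822550204416000 · (9/20)^{20} = 180532279724605553545860280221/25600000000000000000 ≈ 7.05204e+09.


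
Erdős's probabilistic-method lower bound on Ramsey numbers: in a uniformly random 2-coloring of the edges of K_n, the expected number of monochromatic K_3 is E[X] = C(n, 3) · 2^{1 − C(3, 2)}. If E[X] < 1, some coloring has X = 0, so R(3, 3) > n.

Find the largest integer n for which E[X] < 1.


We need C(n, 3) · 2^{1 − 3} < 1, i.e. C(n, 3) < 2^{3 − 1} = 4.
Check values of n near the boundary:
  n = 3: C(3, 3) = 1; 1 < 4? YES
  n = 4: C(4, 3) = 4; 4 < 4? NO
The largest n with C(n, 3) < 4 is n = 3 (where E[X] = 1/4 ≈ 0.250000). Hence R(3, 3) > 3, i.e. R(3, 3) ≥ 4.

Largest n = 3; hence R(3, 3) > 3.


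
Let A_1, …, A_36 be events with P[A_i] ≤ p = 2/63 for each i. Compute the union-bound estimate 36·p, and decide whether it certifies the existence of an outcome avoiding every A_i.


Union bound: P[∪_{i=1}^{36} A_i] ≤ Σ_i P[A_i] ≤ 36·p = 36·(2/63) = 8/7.
Numerically: 8/7 ≈ 1.142857.
Is 8/7 < 1? NO.
Since the bound 8/7 is ≥ 1, the union bound is uninformative here; it does NOT by itself certify existence.

36·p = 8/7 ≈ 1.142857; existence NOT certified by the union bound.


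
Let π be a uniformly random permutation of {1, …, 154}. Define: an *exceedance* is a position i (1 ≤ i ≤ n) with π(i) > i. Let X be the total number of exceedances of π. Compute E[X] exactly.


Write X = Σ_{i=1}^{154} X_i, where X_i = 1_{π(i) > i}.
For each fixed i, π(i) is uniform over {1, …, 154} (marginal of a uniform permutation), so P[π(i) > i] = (n − i)/n. Summing: Σ_{i=1}^{154} (n − i)/n = (0 + 1 + … + 153)/154 = 154(154 − 1)/(2·154) = (154 − 1)/2.
Hence E[X] = Σ_{i=1}^{154} (154 − i)/154 = 153/2 ≈ 76.500.

E[X] = 153/2 = 76.500.


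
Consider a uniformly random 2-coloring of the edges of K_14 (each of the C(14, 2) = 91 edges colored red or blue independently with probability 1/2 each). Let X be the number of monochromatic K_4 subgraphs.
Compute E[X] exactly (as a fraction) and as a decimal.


Let X = Σ_S X_S over the C(14, 4) = 1001 subsets S of size 4, where X_S = 1 if the K_4 on S is monochromatic.
For a fixed S, the K_4 on S has C(4, 2) = 6 edges. P[all 6 edges red] = (1/2)^6, and likewise for blue, so P[monochromatic] = 2·(1/2)^6 = 2^{1 − 6} = 1/32.
By linearity of expectation: E[X] = C(14, 4) · 2^{1 − 6} = 1001 · 1/32 = 1001/32.
Numerically: E[X] ≈ 31.28125.

E[X] = C(14,4)·2^(1−C(4,2)) = 1001/32 ≈ 31.28125.


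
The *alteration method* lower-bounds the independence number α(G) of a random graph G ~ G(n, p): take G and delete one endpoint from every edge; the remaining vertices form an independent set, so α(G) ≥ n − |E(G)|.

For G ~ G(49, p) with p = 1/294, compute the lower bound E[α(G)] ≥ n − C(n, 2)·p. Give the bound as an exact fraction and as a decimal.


E[|E(G)|] = C(49, 2)·p = 1176 · (1/294) = 4.
E[α(G)] ≥ n − E[|E(G)|] = 49 − 4 = 45.
Numerically: ≈ 45.0000.
(This is only a lower bound; the true E[α(G)] may be larger.)

E[α(G)] ≥ 45 ≈ 45.0000.


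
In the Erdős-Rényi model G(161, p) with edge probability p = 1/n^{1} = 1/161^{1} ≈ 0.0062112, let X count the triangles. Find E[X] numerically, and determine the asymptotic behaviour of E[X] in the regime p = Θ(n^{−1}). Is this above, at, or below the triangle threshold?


Number of potential triangles: C(161, 3) = 682640.
Each occurs with probability p³ ≈ (0.0062112)³ ≈ 2.3961962e-07.
By linearity: E[X] = C(161, 3)·p³ ≈ 682640 · 2.3961962e-07 ≈ 0.16357.
Here α = 1, so p = 1/n is exactly at the triangle threshold p ~ 1/n. Asymptotically E[X] → c³/6 = 1³/6 = 1/6 ≈ 0.16667, a bounded constant. In this regime the triangle count is asymptotically Poisson(c³/6).

E[X] ≈ 0.16357; in regime p = Θ(1/n^{1}) E[X] stays bounded (at the triangle threshold p ~ 1/n).


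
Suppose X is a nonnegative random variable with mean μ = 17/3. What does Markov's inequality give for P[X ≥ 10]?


μ = E[X] = 17/3, a = 10.
Markov: P[X ≥ 10] ≤ μ/a = (17/3)/10 = 17/30.
Numerically: ≈ 0.566667.
(Since a = 10 > μ = 5.666667, the bound 17/30 is < 1 and informative.)

P[X ≥ 10] ≤ 17/30 ≈ 0.566667.


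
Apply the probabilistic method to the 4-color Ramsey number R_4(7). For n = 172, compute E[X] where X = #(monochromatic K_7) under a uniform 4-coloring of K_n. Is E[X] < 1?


E[X] = C(172, 7) · 4^{1 − 21} = 780842580024 · 4^{−20} = 780842580024/1099511627776.
As a reduced fraction: E[X] = 97605322503/137438953472 ≈ 0.710.
Is E[X] < 1? YES.
Since E[X] < 1, there exists a 4-coloring of K_{172} with no monochromatic K_7; hence R_4(7) > 172.

E[X] = 97605322503/137438953472 ≈ 0.710; E[X] < 1, so R_4(7) > 172.


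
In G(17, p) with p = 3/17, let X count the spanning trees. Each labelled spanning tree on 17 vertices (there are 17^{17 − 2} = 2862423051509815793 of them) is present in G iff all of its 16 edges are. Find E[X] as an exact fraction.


K_17 has 17^{17 − 2} = 2862423051509815793 labelled spanning trees.
For each such spanning tree H, let X_H = 1 if all 16 edges of H are present in G. Then P[X_H = 1] = p^{16} = (3/17)^{16} = 43046721/48661191875666868481.
By linearity: E[X] = Σ_H E[X_H] = 2862423051509815793 · p^{16} = 2862423051509815793 · 43046721/48661191875666868481 = 43046721/17.
Numerically: E[X] ≈ 2.532e+06.

E[X] = 2862423051509815793 · (3/17)^{16} = 43046721/17 ≈ 2.532e+06.


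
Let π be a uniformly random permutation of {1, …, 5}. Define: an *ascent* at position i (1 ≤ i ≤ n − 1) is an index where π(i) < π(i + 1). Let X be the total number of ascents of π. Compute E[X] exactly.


Write X = Σ X_I over i = 1, …, 4, with X_I the indicator of one ascent.
There are 4 indicators.
For each fixed i, the pair (π(i), π(i+1)) is a uniformly random ordered pair of distinct values from {1, …, 5}; by symmetry P[π(i) < π(i+1)] = 1/2.
By linearity: E[X] = 4 · (1/2) = (5 − 1) · (1/2) = 2 ≈ 2.000.

E[X] = 2 = 2.000.


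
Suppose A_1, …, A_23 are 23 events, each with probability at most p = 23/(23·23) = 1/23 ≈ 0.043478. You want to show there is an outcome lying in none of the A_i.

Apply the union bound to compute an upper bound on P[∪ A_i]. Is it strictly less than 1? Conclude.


Union bound: P[∪_{i=1}^{23} A_i] ≤ Σ_i P[A_i] ≤ 23·p = 23·(1/23) = 1.
Numerically: 1 ≈ 1.000000.
Is 1 < 1? NO.
Since the bound 1 is ≥ 1, the union bound is uninformative here; it does NOT by itself certify existence.

23·p = 1 ≈ 1.000000; existence NOT certified by the union bound.


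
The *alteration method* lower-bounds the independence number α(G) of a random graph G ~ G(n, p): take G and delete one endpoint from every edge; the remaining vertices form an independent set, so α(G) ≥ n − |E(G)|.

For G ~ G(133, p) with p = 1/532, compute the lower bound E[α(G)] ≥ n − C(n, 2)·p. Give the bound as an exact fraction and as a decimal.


E[|E(G)|] = C(133, 2)·p = 8778 · (1/532) = 33/2.
E[α(G)] ≥ n − E[|E(G)|] = 133 − 33/2 = 233/2.
Numerically: ≈ 116.5000.
(This is only a lower bound; the true E[α(G)] may be larger.)

E[α(G)] ≥ 233/2 ≈ 116.5000.


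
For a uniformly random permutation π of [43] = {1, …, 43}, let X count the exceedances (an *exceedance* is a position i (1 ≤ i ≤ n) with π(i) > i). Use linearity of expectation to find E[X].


Write X = Σ_{i=1}^{43} X_i, where X_i = 1_{π(i) > i}.
For each fixed i, π(i) is uniform over {1, …, 43} (marginal of a uniform permutation), so P[π(i) > i] = (n − i)/n. Summing: Σ_{i=1}^{43} (n − i)/n = (0 + 1 + … + 42)/43 = 43(43 − 1)/(2·43) = (43 − 1)/2.
Hence E[X] = Σ_{i=1}^{43} (43 − i)/43 = 21 ≈ 21.000.

E[X] = 21 = 21.000.


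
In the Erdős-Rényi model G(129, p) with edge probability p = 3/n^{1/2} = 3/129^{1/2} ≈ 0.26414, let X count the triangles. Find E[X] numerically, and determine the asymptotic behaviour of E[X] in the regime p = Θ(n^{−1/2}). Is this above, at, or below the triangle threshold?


Number of potential triangles: C(129, 3) = 349504.
Each occurs with probability p³ ≈ (0.26414)³ ≈ 1.8428042e-02.
By linearity: E[X] = C(129, 3)·p³ ≈ 349504 · 1.8428042e-02 ≈ 6440.67447.
Since α = 1/2 < 1, p = c/n^{1/2} ≫ 1/n is above the triangle threshold p ~ 1/n. Asymptotically E[X] ~ (c³/6)·n^{3(1−α)} = (3³/6)·n^{1.5} → ∞; triangles are abundant w.h.p.

E[X] ≈ 6440.67447; in regime p = Θ(1/n^{1/2}) E[X] diverges (above the triangle threshold p ~ 1/n).


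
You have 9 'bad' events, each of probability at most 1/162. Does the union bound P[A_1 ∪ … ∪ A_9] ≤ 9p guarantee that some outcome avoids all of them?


Union bound: P[∪_{i=1}^{9} A_i] ≤ Σ_i P[A_i] ≤ 9·p = 9·(1/162) = 1/18.
Numerically: 1/18 ≈ 0.056.
Is 1/18 < 1? YES.
Since P[∪ A_i] ≤ 1/18 < 1, the complement has P[∩ A_i^c] ≥ 1 − 1/18 = 17/18 > 0, so some outcome avoids every A_i.

9·p = 1/18 ≈ 0.056; existence CERTIFIED by the union bound.


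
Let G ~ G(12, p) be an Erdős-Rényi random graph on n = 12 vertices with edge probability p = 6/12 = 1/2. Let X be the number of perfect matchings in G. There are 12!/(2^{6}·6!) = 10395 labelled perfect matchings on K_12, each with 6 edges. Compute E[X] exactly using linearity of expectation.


K_12 has 12!/(2^{6}·6!) = 10395 labelled perfect matchings.
For each such perfect matching H, let X_H = 1 if all 6 edges of H are present in G. Then P[X_H = 1] = p^{6} = (1/2)^{6} = 1/64.
Summing the indicators: E[X] = Σ_H E[X_H] = 10395 · p^{6} = 10395 · 1/64 = 10395/64.
Numerically: E[X] ≈ 162.42.

E[X] = 10395 · (1/2)^{6} = 10395/64 ≈ 162.42.


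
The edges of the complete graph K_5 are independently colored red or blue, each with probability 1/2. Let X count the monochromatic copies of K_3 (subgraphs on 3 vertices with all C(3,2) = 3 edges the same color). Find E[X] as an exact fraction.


Let X = Σ_S X_S over the C(5, 3) = 10 subsets S of size 3, where X_S = 1 if the K_3 on S is monochromatic.
For a fixed S, the K_3 on S has C(3, 2) = 3 edges. P[all 3 edges red] = (1/2)^3, and likewise for blue, so P[monochromatic] = 2·(1/2)^3 = 2^{1 − 3} = 1/4.
By linearity of expectation: E[X] = C(5, 3) · 2^{1 − 3} = 10 · 1/4 = 5/2.
Numerically: E[X] ≈ 2.500000.

E[X] = C(5,3)·2^(1−C(3,2)) = 5/2 ≈ 2.500000.


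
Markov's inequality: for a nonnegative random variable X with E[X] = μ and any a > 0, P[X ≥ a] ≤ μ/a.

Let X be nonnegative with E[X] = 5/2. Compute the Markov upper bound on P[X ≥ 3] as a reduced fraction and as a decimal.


μ = E[X] = 5/2, a = 3.
Markov: P[X ≥ 3] ≤ μ/a = (5/2)/3 = 5/6.
Numerically: ≈ 0.83333.
(Since a = 3 > μ = 2.50000, the bound 5/6 is < 1 and informative.)

P[X ≥ 3] ≤ 5/6 ≈ 0.83333.


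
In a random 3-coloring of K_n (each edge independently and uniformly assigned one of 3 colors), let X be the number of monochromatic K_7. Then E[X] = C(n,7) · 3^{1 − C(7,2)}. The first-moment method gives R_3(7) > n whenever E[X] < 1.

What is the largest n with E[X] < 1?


We need C(n, 7) · 3^{1 − 21} < 1, i.e. C(n, 7) < 3^{21 − 1} = 3486784401.
Check values of n near the boundary:
  n = 75: C(75, 7) = 1984829850; 1984829850 < 3486784401? YES
  n = 76: C(76, 7) = 2186189400; 2186189400 < 3486784401? YES
  n = 77: C(77, 7) = 2404808340; 2404808340 < 3486784401? YES
  n = 78: C(78, 7) = 2641902120; 2641902120 < 3486784401? YES
  n = 79: C(79, 7) = 2898753715; 2898753715 < 3486784401? YES
  n = 80: C(80, 7) = 3176716400; 3176716400 < 3486784401? YES
  n = 81: C(81, 7) = 3477216600; 3477216600 < 3486784401? YES
  n = 82: C(82, 7) = 3801756816; 3801756816 < 3486784401? NO
  n = 83: C(83, 7) = 4151918628; 4151918628 < 3486784401? NO
The largest n with C(n, 7) < 3486784401 is n = 81 (where E[X] = 42928600/43046721 ≈ 0.997). Hence R_3(7) > 81, i.e. R_3(7) ≥ 82.

Largest n = 81; hence R_3(7) > 81.


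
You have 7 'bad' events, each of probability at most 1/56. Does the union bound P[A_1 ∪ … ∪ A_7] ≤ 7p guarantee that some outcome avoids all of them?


Union bound: P[∪_{i=1}^{7} A_i] ≤ Σ_i P[A_i] ≤ 7·p = 7·(1/56) = 1/8.
Numerically: 1/8 ≈ 0.12500.
Is 1/8 < 1? YES.
Since P[∪ A_i] ≤ 1/8 < 1, the complement has P[∩ A_i^c] ≥ 1 − 1/8 = 7/8 > 0, so some outcome avoids every A_i.

7·p = 1/8 ≈ 0.12500; existence CERTIFIED by the union bound.


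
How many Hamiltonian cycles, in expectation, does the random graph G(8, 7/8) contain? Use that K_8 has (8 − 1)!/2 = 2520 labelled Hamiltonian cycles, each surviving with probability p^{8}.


K_8 has (8 − 1)!/2 = 2520 labelled Hamiltonian cycles.
For each such Hamiltonian cycle H, let X_H = 1 if all 8 edges of H are present in G. Then P[X_H = 1] = p^{8} = (7/8)^{8} = 5764801/16777216.
By linearity: E[X] = Σ_H E[X_H] = 2520 · p^{8} = 2520 · 5764801/16777216 = 1815912315/2097152.
Numerically: E[X] ≈ 865.89.

E[X] = 2520 · (7/8)^{8} = 1815912315/2097152 ≈ 865.89.


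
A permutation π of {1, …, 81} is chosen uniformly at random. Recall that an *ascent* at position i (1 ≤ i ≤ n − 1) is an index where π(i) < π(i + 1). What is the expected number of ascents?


Write X = Σ X_I over i = 1, …, 80, with X_I the indicator of one ascent.
There are 80 indicators.
For each fixed i, the pair (π(i), π(i+1)) is a uniformly random ordered pair of distinct values from {1, …, 81}; by symmetry P[π(i) < π(i+1)] = 1/2.
By linearity: E[X] = 80 · (1/2) = (81 − 1) · (1/2) = 40 ≈ 40.000.

E[X] = 40 = 40.000.


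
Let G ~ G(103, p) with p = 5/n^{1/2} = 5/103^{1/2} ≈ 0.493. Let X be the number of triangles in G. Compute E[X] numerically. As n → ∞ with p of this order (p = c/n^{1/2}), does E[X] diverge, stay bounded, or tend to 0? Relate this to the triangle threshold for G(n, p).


Number of potential triangles: C(103, 3) = 176851.
Each occurs with probability p³ ≈ (0.493)³ ≈ 1.19579e-01.
By linearity: E[X] = C(103, 3)·p³ ≈ 176851 · 1.19579e-01 ≈ 21147.630.
Since α = 1/2 < 1, p = c/n^{1/2} ≫ 1/n is above the triangle threshold p ~ 1/n. Asymptotically E[X] ~ (c³/6)·n^{3(1−α)} = (5³/6)·n^{1.5} → ∞; triangles are abundant w.h.p.

E[X] ≈ 21147.630; in regime p = Θ(1/n^{1/2}) E[X] diverges (above the triangle threshold p ~ 1/n).


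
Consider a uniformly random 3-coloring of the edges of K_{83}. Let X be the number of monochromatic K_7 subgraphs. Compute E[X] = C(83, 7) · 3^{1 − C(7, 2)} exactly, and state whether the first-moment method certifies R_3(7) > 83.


E[X] = C(83, 7) · 3^{1 − 21} = 4151918628 · 3^{−20} = 4151918628/3486784401.
As a reduced fraction: E[X] = 153774764/129140163 ≈ 1.1908.
Is E[X] < 1? NO.
Since E[X] ≥ 1, the first-moment bound is inconclusive at n = 83; it does NOT by itself certify R_3(7) > 83.

E[X] = 153774764/129140163 ≈ 1.1908; E[X] ≥ 1; first-moment method inconclusive here.


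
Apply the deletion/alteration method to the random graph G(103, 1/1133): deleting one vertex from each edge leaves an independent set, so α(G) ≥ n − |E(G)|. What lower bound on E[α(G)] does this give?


E[|E(G)|] = C(103, 2)·p = 5253 · (1/1133) = 51/11.
E[α(G)] ≥ n − E[|E(G)|] = 103 − 51/11 = 1082/11.
Numerically: ≈ 98.364.
(This is only a lower bound; the true E[α(G)] may be larger.)

E[α(G)] ≥ 1082/11 ≈ 98.364.


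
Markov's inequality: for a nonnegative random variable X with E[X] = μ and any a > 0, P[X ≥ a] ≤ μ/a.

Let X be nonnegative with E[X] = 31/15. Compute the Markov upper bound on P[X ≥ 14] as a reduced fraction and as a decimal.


μ = E[X] = 31/15, a = 14.
Markov: P[X ≥ 14] ≤ μ/a = (31/15)/14 = 31/210.
Numerically: ≈ 0.14762.
(Since a = 14 > μ = 2.06667, the bound 31/210 is < 1 and informative.)

P[X ≥ 14] ≤ 31/210 ≈ 0.14762.


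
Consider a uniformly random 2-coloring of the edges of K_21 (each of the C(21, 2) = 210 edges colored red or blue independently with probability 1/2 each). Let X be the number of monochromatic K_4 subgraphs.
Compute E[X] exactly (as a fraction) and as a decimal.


Let X = Σ_S X_S over the C(21, 4) = 5985 subsets S of size 4, where X_S = 1 if the K_4 on S is monochromatic.
For a fixed S, the K_4 on S has C(4, 2) = 6 edges. P[all 6 edges red] = (1/2)^6, and likewise for blue, so P[monochromatic] = 2·(1/2)^6 = 2^{1 − 6} = 1/32.
Summing: E[X] = C(21, 4) · 2^{1 − 6} = 5985 · 1/32 = 5985/32.
Numerically: E[X] ≈ 187.0312.

E[X] = C(21,4)·2^(1−C(4,2)) = 5985/32 ≈ 187.0312.


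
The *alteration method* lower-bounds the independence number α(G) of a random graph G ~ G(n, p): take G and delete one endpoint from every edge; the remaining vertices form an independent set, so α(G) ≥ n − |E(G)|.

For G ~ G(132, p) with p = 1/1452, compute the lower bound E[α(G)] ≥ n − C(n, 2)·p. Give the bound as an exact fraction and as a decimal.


E[|E(G)|] = C(132, 2)·p = 8646 · (1/1452) = 131/22.
E[α(G)] ≥ n − E[|E(G)|] = 132 − 131/22 = 2773/22.
Numerically: ≈ 126.045.
(This is only a lower bound; the true E[α(G)] may be larger.)

E[α(G)] ≥ 2773/22 ≈ 126.045.


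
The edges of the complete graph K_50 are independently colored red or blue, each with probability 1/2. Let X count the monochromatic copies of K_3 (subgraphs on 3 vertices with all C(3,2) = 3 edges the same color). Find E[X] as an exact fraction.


Let X = Σ_S X_S over the C(50, 3) = 19600 subsets S of size 3, where X_S = 1 if the K_3 on S is monochromatic.
For a fixed S, the K_3 on S has C(3, 2) = 3 edges. P[all 3 edges red] = (1/2)^3, and likewise for blue, so P[monochromatic] = 2·(1/2)^3 = 2^{1 − 3} = 1/4.
By linearity of expectation: E[X] = C(50, 3) · 2^{1 − 3} = 19600 · 1/4 = 4900.
Numerically: E[X] ≈ 4900.00000.

E[X] = C(50,3)·2^(1−C(3,2)) = 4900 ≈ 4900.00000.


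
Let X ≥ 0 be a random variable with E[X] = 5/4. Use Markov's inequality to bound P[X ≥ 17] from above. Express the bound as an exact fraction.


μ = E[X] = 5/4, a = 17.
Markov: P[X ≥ 17] ≤ μ/a = (5/4)/17 = 5/68.
Numerically: ≈ 0.074.
(Since a = 17 > μ = 1.250, the bound 5/68 is < 1 and informative.)

P[X ≥ 17] ≤ 5/68 ≈ 0.074.


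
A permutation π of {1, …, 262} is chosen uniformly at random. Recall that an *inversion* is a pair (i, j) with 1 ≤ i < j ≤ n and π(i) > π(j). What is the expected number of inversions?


Write X = Σ X_I over the C(262, 2) = 34191 pairs i < j, with X_I the indicator of one inversion.
There are 34191 indicators.
For each fixed pair i < j, the values π(i) and π(j) are two distinct elements of {1, …, 262} in uniformly random order; by symmetry P[π(i) > π(j)] = 1/2.
By linearity: E[X] = 34191 · (1/2) = C(262, 2) · (1/2) = 34191/2 = 34191/2 ≈ 17095.500.

E[X] = 34191/2 = 17095.500.


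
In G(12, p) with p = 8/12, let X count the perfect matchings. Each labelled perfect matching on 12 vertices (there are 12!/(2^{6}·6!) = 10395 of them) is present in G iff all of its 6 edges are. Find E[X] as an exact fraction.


K_12 has 12!/(2^{6}·6!) = 10395 labelled perfect matchings.
For each such perfect matching H, let X_H = 1 if all 6 edges of H are present in G. Then P[X_H = 1] = p^{6} = (2/3)^{6} = 64/729.
By linearity of expectation: E[X] = Σ_H E[X_H] = 10395 · p^{6} = 10395 · 64/729 = 24640/27.
Numerically: E[X] ≈ 912.59.

E[X] = 10395 · (2/3)^{6} = 24640/27 ≈ 912.59.


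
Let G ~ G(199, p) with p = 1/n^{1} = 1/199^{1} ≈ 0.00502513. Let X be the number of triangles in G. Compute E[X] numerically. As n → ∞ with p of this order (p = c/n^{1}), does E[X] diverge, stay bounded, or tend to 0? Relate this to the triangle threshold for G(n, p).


Number of potential triangles: C(199, 3) = 1293699.
Each occurs with probability p³ ≈ (0.00502513)³ ≈ 1.26893907e-07.
By linearity: E[X] = C(199, 3)·p³ ≈ 1293699 · 1.26893907e-07 ≈ 0.164163.
Here α = 1, so p = 1/n is exactly at the triangle threshold p ~ 1/n. Asymptotically E[X] → c³/6 = 1³/6 = 1/6 ≈ 0.166667, a bounded constant. In this regime the triangle count is asymptotically Poisson(c³/6).

E[X] ≈ 0.164163; in regime p = Θ(1/n^{1}) E[X] stays bounded (at the triangle threshold p ~ 1/n).


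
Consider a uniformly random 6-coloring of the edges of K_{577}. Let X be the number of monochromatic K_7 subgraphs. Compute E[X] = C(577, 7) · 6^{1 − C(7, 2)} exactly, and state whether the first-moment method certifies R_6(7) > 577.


E[X] = C(577, 7) · 6^{1 − 21} = 4073186129881440 · 6^{−20} = 4073186129881440/3656158440062976.
As a reduced fraction: E[X] = 42429022186265/38084983750656 ≈ 1.114.
Is E[X] < 1? NO.
Since E[X] ≥ 1, the first-moment bound is inconclusive at n = 577; it does NOT by itself certify R_6(7) > 577.

E[X] = 42429022186265/38084983750656 ≈ 1.114; E[X] ≥ 1; first-moment method inconclusive here.


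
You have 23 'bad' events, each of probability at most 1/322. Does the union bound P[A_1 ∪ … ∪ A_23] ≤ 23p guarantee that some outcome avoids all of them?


Union bound: P[∪_{i=1}^{23} A_i] ≤ Σ_i P[A_i] ≤ 23·p = 23·(1/322) = 1/14.
Numerically: 1/14 ≈ 0.071429.
Is 1/14 < 1? YES.
Since P[∪ A_i] ≤ 1/14 < 1, the complement has P[∩ A_i^c] ≥ 1 − 1/14 = 13/14 > 0, so some outcome avoids every A_i.

23·p = 1/14 ≈ 0.071429; existence CERTIFIED by the union bound.


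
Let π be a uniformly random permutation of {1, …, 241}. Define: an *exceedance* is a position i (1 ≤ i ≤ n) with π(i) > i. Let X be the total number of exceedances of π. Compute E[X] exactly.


Write X = Σ_{i=1}^{241} X_i, where X_i = 1_{π(i) > i}.
For each fixed i, π(i) is uniform over {1, …, 241} (marginal of a uniform permutation), so P[π(i) > i] = (n − i)/n. Summing: Σ_{i=1}^{241} (n − i)/n = (0 + 1 + … + 240)/241 = 241(241 − 1)/(2·241) = (241 − 1)/2.
Hence E[X] = Σ_{i=1}^{241} (241 − i)/241 = 120 ≈ 120.000.

E[X] = 120 = 120.000.
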